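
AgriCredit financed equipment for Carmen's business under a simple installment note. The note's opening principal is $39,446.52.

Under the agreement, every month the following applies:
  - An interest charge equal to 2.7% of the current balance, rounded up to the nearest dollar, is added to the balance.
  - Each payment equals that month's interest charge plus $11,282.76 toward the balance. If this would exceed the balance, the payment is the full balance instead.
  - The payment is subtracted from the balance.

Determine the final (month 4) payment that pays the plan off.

Month 1: opening $39,446.52; interest $1,066.00 → $40,512.52; payment $12,348.76; balance $28,163.76
Month 2: opening $28,163.76; interest $761.00 → $28,924.76; payment $12,043.76; balance $16,881.00
Month 3: opening $16,881.00; interest $456.00 → $17,337.00; payment $11,738.76; balance $5,598.24
Month 4: opening $5,598.24; interest $152.00 → $5,750.24; payment $5,750.24; balance $0.00

$5,750.24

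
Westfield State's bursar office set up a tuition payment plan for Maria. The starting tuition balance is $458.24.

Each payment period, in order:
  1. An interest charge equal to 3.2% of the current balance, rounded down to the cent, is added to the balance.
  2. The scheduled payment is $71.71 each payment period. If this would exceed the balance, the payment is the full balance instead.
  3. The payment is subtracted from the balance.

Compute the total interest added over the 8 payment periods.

$62.74

Payment period 1: $458.24 +$14.66 interest = $472.90; pay $71.71 → $401.19
Payment period 2: $401.19 +$12.83 interest = $414.02; pay $71.71 → $342.31
Payment period 3: $342.31 +$10.95 interest = $353.26; pay $71.71 → $281.55
Payment period 4: $281.55 +$9.00 interest = $290.55; pay $71.71 → $218.84
Payment period 5: $218.84 +$7.00 interest = $225.84; pay $71.71 → $154.13
Payment period 6: $154.13 +$4.93 interest = $159.06; pay $71.71 → $87.35
Payment period 7: $87.35 +$2.79 interest = $90.14; pay $71.71 → $18.43
Payment period 8: $18.43 +$0.58 interest = $19.01; pay $19.01 → $0.00
Total interest: $14.66 + $12.83 + $10.95 + $9.00 + $7.00 + $4.93 + $2.79 + $0.58 = $62.74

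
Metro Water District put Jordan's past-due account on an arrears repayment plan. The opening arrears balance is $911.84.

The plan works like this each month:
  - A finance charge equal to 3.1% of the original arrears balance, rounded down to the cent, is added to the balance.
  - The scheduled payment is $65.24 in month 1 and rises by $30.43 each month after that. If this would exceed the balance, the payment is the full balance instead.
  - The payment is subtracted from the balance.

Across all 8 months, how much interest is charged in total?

Month 1: opening $911.84; interest $28.26 → $940.10; payment $65.24; balance $874.86
Month 2: opening $874.86; interest $28.26 → $903.12; payment $95.67; balance $807.45
Month 3: opening $807.45; interest $28.26 → $835.71; payment $126.10; balance $709.61
Month 4: opening $709.61; interest $28.26 → $737.87; payment $156.53; balance $581.34
Month 5: opening $581.34; interest $28.26 → $609.60; payment $186.96; balance $422.64
Month 6: opening $422.64; interest $28.26 → $450.90; payment $217.39; balance $233.51
Month 7: opening $233.51; interest $28.26 → $261.77; payment $247.82; balance $13.95
Month 8: opening $13.95; interest $28.26 → $42.21; payment $42.21; balance $0.00
Total interest: $28.26 + $28.26 + $28.26 + $28.26 + $28.26 + $28.26 + $28.26 + $28.26 = $226.08

$226.08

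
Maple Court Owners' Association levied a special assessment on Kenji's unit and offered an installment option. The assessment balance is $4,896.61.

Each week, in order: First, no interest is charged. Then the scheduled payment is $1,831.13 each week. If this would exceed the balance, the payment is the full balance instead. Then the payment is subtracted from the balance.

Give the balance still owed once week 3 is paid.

Week 1: $4,896.61 − $1,831.13 → $3,065.48
Week 2: $3,065.48 − $1,831.13 → $1,234.35
Week 3: $1,234.35 − $1,234.35 → $0.00

$0.00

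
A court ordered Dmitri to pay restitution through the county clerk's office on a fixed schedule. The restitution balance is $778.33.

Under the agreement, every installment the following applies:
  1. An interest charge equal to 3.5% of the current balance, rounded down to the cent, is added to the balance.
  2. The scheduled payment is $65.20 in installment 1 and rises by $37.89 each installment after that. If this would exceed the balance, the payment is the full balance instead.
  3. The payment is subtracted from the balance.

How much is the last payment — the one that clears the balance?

$188.74

Installment 1: opening $778.33; interest $27.24 → $805.57; payment $65.20; balance $740.37
Installment 2: opening $740.37; interest $25.91 → $766.28; payment $103.09; balance $663.19
Installment 3: opening $663.19; interest $23.21 → $686.40; payment $140.98; balance $545.42
Installment 4: opening $545.42; interest $19.08 → $564.50; payment $178.87; balance $385.63
Installment 5: opening $385.63; interest $13.49 → $399.12; payment $216.76; balance $182.36
Installment 6: opening $182.36; interest $6.38 → $188.74; payment $188.74; balance $0.00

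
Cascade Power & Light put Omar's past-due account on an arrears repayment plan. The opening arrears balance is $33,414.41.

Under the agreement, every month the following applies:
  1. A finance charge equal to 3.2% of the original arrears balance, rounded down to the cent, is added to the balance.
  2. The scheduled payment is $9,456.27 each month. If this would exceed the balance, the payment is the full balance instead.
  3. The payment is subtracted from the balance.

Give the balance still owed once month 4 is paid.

$0.00

Month 1: opening $33,414.41; interest $1,069.26 → $34,483.67; payment $9,456.27; balance $25,027.40
Month 2: opening $25,027.40; interest $1,069.26 → $26,096.66; payment $9,456.27; balance $16,640.39
Month 3: opening $16,640.39; interest $1,069.26 → $17,709.65; payment $9,456.27; balance $8,253.38
Month 4: opening $8,253.38; interest $1,069.26 → $9,322.64; payment $9,322.64; balance $0.00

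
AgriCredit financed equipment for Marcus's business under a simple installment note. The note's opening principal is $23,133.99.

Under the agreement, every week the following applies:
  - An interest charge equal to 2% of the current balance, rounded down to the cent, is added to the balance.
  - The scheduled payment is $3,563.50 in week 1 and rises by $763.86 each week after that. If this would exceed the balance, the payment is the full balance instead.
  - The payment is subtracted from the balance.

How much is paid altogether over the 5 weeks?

$24,660.36

Week 1: $23,133.99 +$462.67 interest = $23,596.66; pay $3,563.50 → $20,033.16
Week 2: $20,033.16 +$400.66 interest = $20,433.82; pay $4,327.36 → $16,106.46
Week 3: $16,106.46 +$322.12 interest = $16,428.58; pay $5,091.22 → $11,337.36
Week 4: $11,337.36 +$226.74 interest = $11,564.10; pay $5,855.08 → $5,709.02
Week 5: $5,709.02 +$114.18 interest = $5,823.20; pay $5,823.20 → $0.00
Total paid: $24,660.36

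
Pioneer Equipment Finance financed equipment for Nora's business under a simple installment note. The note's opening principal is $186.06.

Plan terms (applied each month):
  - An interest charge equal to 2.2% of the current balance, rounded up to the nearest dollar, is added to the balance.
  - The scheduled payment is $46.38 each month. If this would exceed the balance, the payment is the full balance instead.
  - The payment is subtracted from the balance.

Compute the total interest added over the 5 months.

Month 1: opening $186.06; interest $5.00 → $191.06; payment $46.38; balance $144.68
Month 2: opening $144.68; interest $4.00 → $148.68; payment $46.38; balance $102.30
Month 3: opening $102.30; interest $3.00 → $105.30; payment $46.38; balance $58.92
Month 4: opening $58.92; interest $2.00 → $60.92; payment $46.38; balance $14.54
Month 5: opening $14.54; interest $1.00 → $15.54; payment $15.54; balance $0.00
Total interest: $5.00 + $4.00 + $3.00 + $2.00 + $1.00 = $15.00

$15.00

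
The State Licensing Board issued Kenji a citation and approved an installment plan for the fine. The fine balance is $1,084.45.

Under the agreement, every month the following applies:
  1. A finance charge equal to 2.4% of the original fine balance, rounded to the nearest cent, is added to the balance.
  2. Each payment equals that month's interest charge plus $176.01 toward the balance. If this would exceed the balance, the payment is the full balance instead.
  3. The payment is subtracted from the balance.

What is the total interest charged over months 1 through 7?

# | Opening | Interest | Payment | End bal
1 | $1,084.45 | $26.03 | $202.04 | $908.44
2 | $908.44 | $26.03 | $202.04 | $732.43
3 | $732.43 | $26.03 | $202.04 | $556.42
4 | $556.42 | $26.03 | $202.04 | $380.41
5 | $380.41 | $26.03 | $202.04 | $204.40
6 | $204.40 | $26.03 | $202.04 | $28.39
7 | $28.39 | $26.03 | $54.42 | $0.00
Total interest: $26.03 + $26.03 + $26.03 + $26.03 + $26.03 + $26.03 + $26.03 = $182.21

$182.21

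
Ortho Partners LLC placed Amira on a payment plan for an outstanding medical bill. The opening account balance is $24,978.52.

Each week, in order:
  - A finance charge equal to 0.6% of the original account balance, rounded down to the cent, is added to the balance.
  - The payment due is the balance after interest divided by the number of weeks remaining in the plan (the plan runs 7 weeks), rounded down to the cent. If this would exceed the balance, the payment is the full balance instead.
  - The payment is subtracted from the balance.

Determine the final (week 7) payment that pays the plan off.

$3,956.96

Week 1: opening $24,978.52; interest $149.87 → $25,128.39; payment $3,589.77; balance $21,538.62
Week 2: opening $21,538.62; interest $149.87 → $21,688.49; payment $3,614.74; balance $18,073.75
Week 3: opening $18,073.75; interest $149.87 → $18,223.62; payment $3,644.72; balance $14,578.90
Week 4: opening $14,578.90; interest $149.87 → $14,728.77; payment $3,682.19; balance $11,046.58
Week 5: opening $11,046.58; interest $149.87 → $11,196.45; payment $3,732.15; balance $7,464.30
Week 6: opening $7,464.30; interest $149.87 → $7,614.17; payment $3,807.08; balance $3,807.09
Week 7: opening $3,807.09; interest $149.87 → $3,956.96; payment $3,956.96; balance $0.00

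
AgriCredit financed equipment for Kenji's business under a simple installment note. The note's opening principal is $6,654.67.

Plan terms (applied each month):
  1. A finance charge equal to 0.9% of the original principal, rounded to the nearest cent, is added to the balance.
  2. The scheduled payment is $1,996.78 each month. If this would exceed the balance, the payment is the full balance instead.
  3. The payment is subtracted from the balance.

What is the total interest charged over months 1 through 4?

Month 1: $6,654.67 +$59.89 interest = $6,714.56; pay $1,996.78 → $4,717.78
Month 2: $4,717.78 +$59.89 interest = $4,777.67; pay $1,996.78 → $2,780.89
Month 3: $2,780.89 +$59.89 interest = $2,840.78; pay $1,996.78 → $844.00
Month 4: $844.00 +$59.89 interest = $903.89; pay $903.89 → $0.00
Total interest: $59.89 + $59.89 + $59.89 + $59.89 = $239.56

$239.56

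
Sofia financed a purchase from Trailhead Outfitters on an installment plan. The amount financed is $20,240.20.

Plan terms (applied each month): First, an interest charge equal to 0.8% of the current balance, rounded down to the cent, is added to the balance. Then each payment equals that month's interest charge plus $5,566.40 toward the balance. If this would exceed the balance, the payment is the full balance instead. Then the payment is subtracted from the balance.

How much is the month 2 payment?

$5,683.79

# | Opening | Interest | Payment | End bal
1 | $20,240.20 | $161.92 | $5,728.32 | $14,673.80
2 | $14,673.80 | $117.39 | $5,683.79 | $9,107.40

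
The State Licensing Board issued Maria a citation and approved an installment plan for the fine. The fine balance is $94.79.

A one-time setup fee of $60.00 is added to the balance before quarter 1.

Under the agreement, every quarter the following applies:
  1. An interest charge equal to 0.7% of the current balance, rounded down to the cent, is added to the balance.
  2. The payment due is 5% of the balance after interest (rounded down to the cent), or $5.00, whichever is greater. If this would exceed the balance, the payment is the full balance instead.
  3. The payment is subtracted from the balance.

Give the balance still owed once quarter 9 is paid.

$103.88

Quarter 1: $154.79 +$1.08 interest = $155.87; pay $7.79 → $148.08
Quarter 2: $148.08 +$1.03 interest = $149.11; pay $7.45 → $141.66
Quarter 3: $141.66 +$0.99 interest = $142.65; pay $7.13 → $135.52
Quarter 4: $135.52 +$0.94 interest = $136.46; pay $6.82 → $129.64
Quarter 5: $129.64 +$0.90 interest = $130.54; pay $6.52 → $124.02
Quarter 6: $124.02 +$0.86 interest = $124.88; pay $6.24 → $118.64
Quarter 7: $118.64 +$0.83 interest = $119.47; pay $5.97 → $113.50
Quarter 8: $113.50 +$0.79 interest = $114.29; pay $5.71 → $108.58
Quarter 9: $108.58 +$0.76 interest = $109.34; pay $5.46 → $103.88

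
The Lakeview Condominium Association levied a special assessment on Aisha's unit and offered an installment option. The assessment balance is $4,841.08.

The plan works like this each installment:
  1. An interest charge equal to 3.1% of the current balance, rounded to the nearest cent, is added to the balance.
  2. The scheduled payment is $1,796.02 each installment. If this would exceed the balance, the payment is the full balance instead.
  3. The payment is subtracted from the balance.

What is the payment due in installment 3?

Installment 1: $4,841.08 +$150.07 interest = $4,991.15; pay $1,796.02 → $3,195.13
Installment 2: $3,195.13 +$99.05 interest = $3,294.18; pay $1,796.02 → $1,498.16
Installment 3: $1,498.16 +$46.44 interest = $1,544.60; pay $1,544.60 → $0.00

$1,544.60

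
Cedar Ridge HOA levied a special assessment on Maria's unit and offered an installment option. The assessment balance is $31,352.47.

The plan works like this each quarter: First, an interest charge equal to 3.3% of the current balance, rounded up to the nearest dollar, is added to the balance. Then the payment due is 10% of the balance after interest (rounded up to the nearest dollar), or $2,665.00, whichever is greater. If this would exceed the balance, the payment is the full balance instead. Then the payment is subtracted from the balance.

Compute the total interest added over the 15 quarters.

Quarter 1: opening $31,352.47; interest $1,035.00 → $32,387.47; payment $3,239.00; balance $29,148.47
Quarter 2: opening $29,148.47; interest $962.00 → $30,110.47; payment $3,012.00; balance $27,098.47
Quarter 3: opening $27,098.47; interest $895.00 → $27,993.47; payment $2,800.00; balance $25,193.47
Quarter 4: opening $25,193.47; interest $832.00 → $26,025.47; payment $2,665.00; balance $23,360.47
Quarter 5: opening $23,360.47; interest $771.00 → $24,131.47; payment $2,665.00; balance $21,466.47
Quarter 6: opening $21,466.47; interest $709.00 → $22,175.47; payment $2,665.00; balance $19,510.47
Quarter 7: opening $19,510.47; interest $644.00 → $20,154.47; payment $2,665.00; balance $17,489.47
Quarter 8: opening $17,489.47; interest $578.00 → $18,067.47; payment $2,665.00; balance $15,402.47
Quarter 9: opening $15,402.47; interest $509.00 → $15,911.47; payment $2,665.00; balance $13,246.47
Quarter 10: opening $13,246.47; interest $438.00 → $13,684.47; payment $2,665.00; balance $11,019.47
Quarter 11: opening $11,019.47; interest $364.00 → $11,383.47; payment $2,665.00; balance $8,718.47
Quarter 12: opening $8,718.47; interest $288.00 → $9,006.47; payment $2,665.00; balance $6,341.47
Quarter 13: opening $6,341.47; interest $210.00 → $6,551.47; payment $2,665.00; balance $3,886.47
Quarter 14: opening $3,886.47; interest $129.00 → $4,015.47; payment $2,665.00; balance $1,350.47
Quarter 15: opening $1,350.47; interest $45.00 → $1,395.47; payment $1,395.47; balance $0.00
Total interest: $1,035.00 + $962.00 + $895.00 + $832.00 + $771.00 + $709.00 + $644.00 + $578.00 + $509.00 + $438.00 + $364.00 + $288.00 + $210.00 + $129.00 + $45.00 = $8,409.00

$8,409.00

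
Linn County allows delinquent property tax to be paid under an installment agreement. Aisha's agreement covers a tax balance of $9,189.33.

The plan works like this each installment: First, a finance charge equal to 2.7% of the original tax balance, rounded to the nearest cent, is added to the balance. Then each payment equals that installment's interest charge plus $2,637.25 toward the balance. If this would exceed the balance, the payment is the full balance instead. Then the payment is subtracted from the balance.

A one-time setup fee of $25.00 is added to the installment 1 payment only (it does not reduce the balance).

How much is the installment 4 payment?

Installment 1: opening $9,189.33; interest $248.11 → $9,437.44; payment $2,885.36 (+ $25.00 fee); balance $6,552.08
Installment 2: opening $6,552.08; interest $248.11 → $6,800.19; payment $2,885.36; balance $3,914.83
Installment 3: opening $3,914.83; interest $248.11 → $4,162.94; payment $2,885.36; balance $1,277.58
Installment 4: opening $1,277.58; interest $248.11 → $1,525.69; payment $1,525.69; balance $0.00

$1,525.69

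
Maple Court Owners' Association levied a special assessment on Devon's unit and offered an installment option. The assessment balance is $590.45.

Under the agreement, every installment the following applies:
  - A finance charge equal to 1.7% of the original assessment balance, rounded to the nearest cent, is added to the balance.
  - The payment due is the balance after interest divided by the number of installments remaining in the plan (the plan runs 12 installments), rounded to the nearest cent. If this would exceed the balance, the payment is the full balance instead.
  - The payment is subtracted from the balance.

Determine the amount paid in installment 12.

$80.36

# | Opening | Interest | Payment | End bal
1 | $590.45 | $10.04 | $50.04 | $550.45
2 | $550.45 | $10.04 | $50.95 | $509.54
3 | $509.54 | $10.04 | $51.96 | $467.62
4 | $467.62 | $10.04 | $53.07 | $424.59
5 | $424.59 | $10.04 | $54.33 | $380.30
6 | $380.30 | $10.04 | $55.76 | $334.58
7 | $334.58 | $10.04 | $57.44 | $287.18
8 | $287.18 | $10.04 | $59.44 | $237.78
9 | $237.78 | $10.04 | $61.96 | $185.86
10 | $185.86 | $10.04 | $65.30 | $130.60
11 | $130.60 | $10.04 | $70.32 | $70.32
12 | $70.32 | $10.04 | $80.36 | $0.00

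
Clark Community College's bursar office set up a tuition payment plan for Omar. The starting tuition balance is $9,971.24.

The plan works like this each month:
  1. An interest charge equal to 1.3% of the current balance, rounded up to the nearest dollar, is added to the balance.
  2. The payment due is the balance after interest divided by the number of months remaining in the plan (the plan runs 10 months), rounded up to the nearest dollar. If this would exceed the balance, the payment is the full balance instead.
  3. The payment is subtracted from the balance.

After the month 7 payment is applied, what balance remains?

# | Opening | Interest | Payment | End bal
1 | $9,971.24 | $130.00 | $1,011.00 | $9,090.24
2 | $9,090.24 | $119.00 | $1,024.00 | $8,185.24
3 | $8,185.24 | $107.00 | $1,037.00 | $7,255.24
4 | $7,255.24 | $95.00 | $1,051.00 | $6,299.24
5 | $6,299.24 | $82.00 | $1,064.00 | $5,317.24
6 | $5,317.24 | $70.00 | $1,078.00 | $4,309.24
7 | $4,309.24 | $57.00 | $1,092.00 | $3,274.24

$3,274.24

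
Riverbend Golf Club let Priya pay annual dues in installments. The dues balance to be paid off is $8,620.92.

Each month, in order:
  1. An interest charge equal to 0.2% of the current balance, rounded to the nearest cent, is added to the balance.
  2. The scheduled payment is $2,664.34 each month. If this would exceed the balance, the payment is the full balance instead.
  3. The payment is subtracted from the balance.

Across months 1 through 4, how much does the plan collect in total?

$8,658.08

# | Opening | Interest | Payment | End bal
1 | $8,620.92 | $17.24 | $2,664.34 | $5,973.82
2 | $5,973.82 | $11.95 | $2,664.34 | $3,321.43
3 | $3,321.43 | $6.64 | $2,664.34 | $663.73
4 | $663.73 | $1.33 | $665.06 | $0.00
Total paid: $8,658.08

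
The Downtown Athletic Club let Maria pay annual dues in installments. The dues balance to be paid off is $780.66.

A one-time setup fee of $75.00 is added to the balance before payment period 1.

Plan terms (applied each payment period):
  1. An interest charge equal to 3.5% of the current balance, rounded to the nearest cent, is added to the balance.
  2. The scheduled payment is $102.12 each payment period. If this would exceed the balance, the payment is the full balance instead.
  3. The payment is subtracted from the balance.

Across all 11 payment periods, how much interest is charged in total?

$174.83

# | Opening | Interest | Payment | End bal
1 | $855.66 | $29.95 | $102.12 | $783.49
2 | $783.49 | $27.42 | $102.12 | $708.79
3 | $708.79 | $24.81 | $102.12 | $631.48
4 | $631.48 | $22.10 | $102.12 | $551.46
5 | $551.46 | $19.30 | $102.12 | $468.64
6 | $468.64 | $16.40 | $102.12 | $382.92
7 | $382.92 | $13.40 | $102.12 | $294.20
8 | $294.20 | $10.30 | $102.12 | $202.38
9 | $202.38 | $7.08 | $102.12 | $107.34
10 | $107.34 | $3.76 | $102.12 | $8.98
11 | $8.98 | $0.31 | $9.29 | $0.00
Total interest: $29.95 + $27.42 + $24.81 + $22.10 + $19.30 + $16.40 + $13.40 + $10.30 + $7.08 + $3.76 + $0.31 = $174.83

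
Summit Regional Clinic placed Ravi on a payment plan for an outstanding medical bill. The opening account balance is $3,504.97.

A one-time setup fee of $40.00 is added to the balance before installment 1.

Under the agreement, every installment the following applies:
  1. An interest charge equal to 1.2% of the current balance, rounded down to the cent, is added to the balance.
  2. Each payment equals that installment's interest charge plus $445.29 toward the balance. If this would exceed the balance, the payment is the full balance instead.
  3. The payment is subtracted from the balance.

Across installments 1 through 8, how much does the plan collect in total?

Installment 1: opening $3,544.97; interest $42.53 → $3,587.50; payment $487.82; balance $3,099.68
Installment 2: opening $3,099.68; interest $37.19 → $3,136.87; payment $482.48; balance $2,654.39
Installment 3: opening $2,654.39; interest $31.85 → $2,686.24; payment $477.14; balance $2,209.10
Installment 4: opening $2,209.10; interest $26.50 → $2,235.60; payment $471.79; balance $1,763.81
Installment 5: opening $1,763.81; interest $21.16 → $1,784.97; payment $466.45; balance $1,318.52
Installment 6: opening $1,318.52; interest $15.82 → $1,334.34; payment $461.11; balance $873.23
Installment 7: opening $873.23; interest $10.47 → $883.70; payment $455.76; balance $427.94
Installment 8: opening $427.94; interest $5.13 → $433.07; payment $433.07; balance $0.00
Total paid: $3,735.62

$3,735.62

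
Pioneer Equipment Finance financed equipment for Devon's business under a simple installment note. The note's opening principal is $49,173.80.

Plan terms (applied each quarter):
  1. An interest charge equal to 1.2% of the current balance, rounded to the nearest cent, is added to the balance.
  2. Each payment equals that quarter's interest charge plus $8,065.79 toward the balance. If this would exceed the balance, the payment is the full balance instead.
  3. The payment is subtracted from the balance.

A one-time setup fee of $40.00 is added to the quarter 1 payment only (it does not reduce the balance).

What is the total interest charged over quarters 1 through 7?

$2,098.04

# | Opening | Interest | Payment | Fee | End bal
1 | $49,173.80 | $590.09 | $8,655.88 | $40.00 | $41,108.01
2 | $41,108.01 | $493.30 | $8,559.09 | — | $33,042.22
3 | $33,042.22 | $396.51 | $8,462.30 | — | $24,976.43
4 | $24,976.43 | $299.72 | $8,365.51 | — | $16,910.64
5 | $16,910.64 | $202.93 | $8,268.72 | — | $8,844.85
6 | $8,844.85 | $106.14 | $8,171.93 | — | $779.06
7 | $779.06 | $9.35 | $788.41 | — | $0.00
Total interest: $590.09 + $493.30 + $396.51 + $299.72 + $202.93 + $106.14 + $9.35 = $2,098.04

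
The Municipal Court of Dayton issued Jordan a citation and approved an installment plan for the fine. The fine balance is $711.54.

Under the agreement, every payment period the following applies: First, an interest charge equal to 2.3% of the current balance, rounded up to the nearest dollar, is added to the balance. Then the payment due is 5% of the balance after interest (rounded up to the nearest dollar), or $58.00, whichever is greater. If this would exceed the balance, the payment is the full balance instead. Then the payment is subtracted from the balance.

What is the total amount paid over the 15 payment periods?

Payment period 1: opening $711.54; interest $17.00 → $728.54; payment $58.00; balance $670.54
Payment period 2: opening $670.54; interest $16.00 → $686.54; payment $58.00; balance $628.54
Payment period 3: opening $628.54; interest $15.00 → $643.54; payment $58.00; balance $585.54
Payment period 4: opening $585.54; interest $14.00 → $599.54; payment $58.00; balance $541.54
Payment period 5: opening $541.54; interest $13.00 → $554.54; payment $58.00; balance $496.54
Payment period 6: opening $496.54; interest $12.00 → $508.54; payment $58.00; balance $450.54
Payment period 7: opening $450.54; interest $11.00 → $461.54; payment $58.00; balance $403.54
Payment period 8: opening $403.54; interest $10.00 → $413.54; payment $58.00; balance $355.54
Payment period 9: opening $355.54; interest $9.00 → $364.54; payment $58.00; balance $306.54
Payment period 10: opening $306.54; interest $8.00 → $314.54; payment $58.00; balance $256.54
Payment period 11: opening $256.54; interest $6.00 → $262.54; payment $58.00; balance $204.54
Payment period 12: opening $204.54; interest $5.00 → $209.54; payment $58.00; balance $151.54
Payment period 13: opening $151.54; interest $4.00 → $155.54; payment $58.00; balance $97.54
Payment period 14: opening $97.54; interest $3.00 → $100.54; payment $58.00; balance $42.54
Payment period 15: opening $42.54; interest $1.00 → $43.54; payment $43.54; balance $0.00
Total paid: $855.54

$855.54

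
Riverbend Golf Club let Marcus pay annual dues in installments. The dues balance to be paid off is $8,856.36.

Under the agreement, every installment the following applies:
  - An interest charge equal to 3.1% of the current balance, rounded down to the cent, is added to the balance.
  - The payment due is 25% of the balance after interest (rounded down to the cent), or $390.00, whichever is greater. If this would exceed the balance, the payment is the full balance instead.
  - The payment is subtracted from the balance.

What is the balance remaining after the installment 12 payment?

$0.00

Installment 1: $8,856.36 +$274.54 interest = $9,130.90; pay $2,282.72 → $6,848.18
Installment 2: $6,848.18 +$212.29 interest = $7,060.47; pay $1,765.11 → $5,295.36
Installment 3: $5,295.36 +$164.15 interest = $5,459.51; pay $1,364.87 → $4,094.64
Installment 4: $4,094.64 +$126.93 interest = $4,221.57; pay $1,055.39 → $3,166.18
Installment 5: $3,166.18 +$98.15 interest = $3,264.33; pay $816.08 → $2,448.25
Installment 6: $2,448.25 +$75.89 interest = $2,524.14; pay $631.03 → $1,893.11
Installment 7: $1,893.11 +$58.68 interest = $1,951.79; pay $487.94 → $1,463.85
Installment 8: $1,463.85 +$45.37 interest = $1,509.22; pay $390.00 → $1,119.22
Installment 9: $1,119.22 +$34.69 interest = $1,153.91; pay $390.00 → $763.91
Installment 10: $763.91 +$23.68 interest = $787.59; pay $390.00 → $397.59
Installment 11: $397.59 +$12.32 interest = $409.91; pay $390.00 → $19.91
Installment 12: $19.91 +$0.61 interest = $20.52; pay $20.52 → $0.00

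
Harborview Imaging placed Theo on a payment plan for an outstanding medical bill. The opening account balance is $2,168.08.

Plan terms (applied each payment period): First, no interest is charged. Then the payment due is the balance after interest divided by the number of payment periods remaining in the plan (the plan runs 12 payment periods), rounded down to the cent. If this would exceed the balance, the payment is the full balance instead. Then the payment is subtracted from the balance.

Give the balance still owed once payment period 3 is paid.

$1,626.07

# | Opening | Payment | End bal
1 | $2,168.08 | $180.67 | $1,987.41
2 | $1,987.41 | $180.67 | $1,806.74
3 | $1,806.74 | $180.67 | $1,626.07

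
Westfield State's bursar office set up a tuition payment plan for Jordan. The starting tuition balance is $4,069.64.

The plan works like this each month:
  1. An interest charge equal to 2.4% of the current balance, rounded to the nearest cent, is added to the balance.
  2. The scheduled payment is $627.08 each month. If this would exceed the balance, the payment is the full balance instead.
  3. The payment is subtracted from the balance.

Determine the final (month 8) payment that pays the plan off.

$88.08

Month 1: $4,069.64 +$97.67 interest = $4,167.31; pay $627.08 → $3,540.23
Month 2: $3,540.23 +$84.97 interest = $3,625.20; pay $627.08 → $2,998.12
Month 3: $2,998.12 +$71.95 interest = $3,070.07; pay $627.08 → $2,442.99
Month 4: $2,442.99 +$58.63 interest = $2,501.62; pay $627.08 → $1,874.54
Month 5: $1,874.54 +$44.99 interest = $1,919.53; pay $627.08 → $1,292.45
Month 6: $1,292.45 +$31.02 interest = $1,323.47; pay $627.08 → $696.39
Month 7: $696.39 +$16.71 interest = $713.10; pay $627.08 → $86.02
Month 8: $86.02 +$2.06 interest = $88.08; pay $88.08 → $0.00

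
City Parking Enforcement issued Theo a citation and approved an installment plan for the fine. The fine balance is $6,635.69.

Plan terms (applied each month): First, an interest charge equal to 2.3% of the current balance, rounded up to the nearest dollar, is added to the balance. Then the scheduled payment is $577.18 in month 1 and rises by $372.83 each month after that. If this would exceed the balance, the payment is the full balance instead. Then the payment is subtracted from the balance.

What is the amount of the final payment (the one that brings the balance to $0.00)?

$613.49

Month 1: opening $6,635.69; interest $153.00 → $6,788.69; payment $577.18; balance $6,211.51
Month 2: opening $6,211.51; interest $143.00 → $6,354.51; payment $950.01; balance $5,404.50
Month 3: opening $5,404.50; interest $125.00 → $5,529.50; payment $1,322.84; balance $4,206.66
Month 4: opening $4,206.66; interest $97.00 → $4,303.66; payment $1,695.67; balance $2,607.99
Month 5: opening $2,607.99; interest $60.00 → $2,667.99; payment $2,068.50; balance $599.49
Month 6: opening $599.49; interest $14.00 → $613.49; payment $613.49; balance $0.00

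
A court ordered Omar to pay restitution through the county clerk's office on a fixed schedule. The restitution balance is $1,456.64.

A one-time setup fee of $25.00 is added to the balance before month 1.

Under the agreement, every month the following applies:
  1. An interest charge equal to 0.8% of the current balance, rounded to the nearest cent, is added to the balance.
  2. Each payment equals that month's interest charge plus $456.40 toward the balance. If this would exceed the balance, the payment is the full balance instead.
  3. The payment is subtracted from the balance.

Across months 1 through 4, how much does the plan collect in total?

$1,507.14

# | Opening | Interest | Payment | End bal
1 | $1,481.64 | $11.85 | $468.25 | $1,025.24
2 | $1,025.24 | $8.20 | $464.60 | $568.84
3 | $568.84 | $4.55 | $460.95 | $112.44
4 | $112.44 | $0.90 | $113.34 | $0.00
Total paid: $1,507.14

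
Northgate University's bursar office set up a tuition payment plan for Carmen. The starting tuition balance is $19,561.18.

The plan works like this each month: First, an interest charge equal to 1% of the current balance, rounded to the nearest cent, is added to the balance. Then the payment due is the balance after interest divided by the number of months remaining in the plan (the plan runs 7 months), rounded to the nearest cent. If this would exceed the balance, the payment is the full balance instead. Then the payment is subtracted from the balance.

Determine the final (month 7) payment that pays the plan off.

# | Opening | Interest | Payment | End bal
1 | $19,561.18 | $195.61 | $2,822.40 | $16,934.39
2 | $16,934.39 | $169.34 | $2,850.62 | $14,253.11
3 | $14,253.11 | $142.53 | $2,879.13 | $11,516.51
4 | $11,516.51 | $115.17 | $2,907.92 | $8,723.76
5 | $8,723.76 | $87.24 | $2,937.00 | $5,874.00
6 | $5,874.00 | $58.74 | $2,966.37 | $2,966.37
7 | $2,966.37 | $29.66 | $2,996.03 | $0.00

$2,996.03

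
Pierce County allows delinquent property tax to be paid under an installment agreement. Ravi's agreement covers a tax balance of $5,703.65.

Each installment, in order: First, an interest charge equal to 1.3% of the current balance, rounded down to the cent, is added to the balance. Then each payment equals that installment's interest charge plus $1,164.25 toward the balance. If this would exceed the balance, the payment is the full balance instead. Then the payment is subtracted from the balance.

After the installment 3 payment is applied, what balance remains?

$2,210.90

Installment 1: opening $5,703.65; interest $74.14 → $5,777.79; payment $1,238.39; balance $4,539.40
Installment 2: opening $4,539.40; interest $59.01 → $4,598.41; payment $1,223.26; balance $3,375.15
Installment 3: opening $3,375.15; interest $43.87 → $3,419.02; payment $1,208.12; balance $2,210.90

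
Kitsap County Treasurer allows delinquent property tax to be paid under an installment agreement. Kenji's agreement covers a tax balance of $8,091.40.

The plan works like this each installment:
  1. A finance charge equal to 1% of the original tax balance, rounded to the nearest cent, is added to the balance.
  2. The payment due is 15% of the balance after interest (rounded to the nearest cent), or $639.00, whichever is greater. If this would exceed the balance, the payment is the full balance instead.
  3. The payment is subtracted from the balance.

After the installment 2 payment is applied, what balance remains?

$5,973.26

Installment 1: $8,091.40 +$80.91 interest = $8,172.31; pay $1,225.85 → $6,946.46
Installment 2: $6,946.46 +$80.91 interest = $7,027.37; pay $1,054.11 → $5,973.26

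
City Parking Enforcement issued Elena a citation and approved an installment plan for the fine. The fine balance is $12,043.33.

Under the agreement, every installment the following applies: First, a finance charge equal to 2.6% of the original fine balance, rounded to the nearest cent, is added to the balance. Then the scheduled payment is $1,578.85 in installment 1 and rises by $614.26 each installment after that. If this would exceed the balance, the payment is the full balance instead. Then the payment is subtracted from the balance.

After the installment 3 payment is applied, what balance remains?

$6,403.39

# | Opening | Interest | Payment | End bal
1 | $12,043.33 | $313.13 | $1,578.85 | $10,777.61
2 | $10,777.61 | $313.13 | $2,193.11 | $8,897.63
3 | $8,897.63 | $313.13 | $2,807.37 | $6,403.39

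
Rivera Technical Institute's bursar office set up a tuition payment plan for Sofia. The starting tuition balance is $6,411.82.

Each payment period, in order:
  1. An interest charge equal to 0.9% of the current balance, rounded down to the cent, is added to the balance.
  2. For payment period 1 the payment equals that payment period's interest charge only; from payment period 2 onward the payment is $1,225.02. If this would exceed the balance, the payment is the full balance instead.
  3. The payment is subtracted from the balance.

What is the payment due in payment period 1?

Payment period 1: $6,411.82 +$57.70 interest = $6,469.52; pay $57.70 → $6,411.82

$57.70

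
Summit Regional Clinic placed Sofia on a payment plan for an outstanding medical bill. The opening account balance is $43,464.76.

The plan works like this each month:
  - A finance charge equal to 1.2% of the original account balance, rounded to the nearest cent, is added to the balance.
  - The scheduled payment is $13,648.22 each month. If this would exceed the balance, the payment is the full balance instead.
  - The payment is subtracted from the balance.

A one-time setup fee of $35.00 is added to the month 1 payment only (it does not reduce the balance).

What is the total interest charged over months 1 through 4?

Month 1: opening $43,464.76; interest $521.58 → $43,986.34; payment $13,648.22 (+ $35.00 fee); balance $30,338.12
Month 2: opening $30,338.12; interest $521.58 → $30,859.70; payment $13,648.22; balance $17,211.48
Month 3: opening $17,211.48; interest $521.58 → $17,733.06; payment $13,648.22; balance $4,084.84
Month 4: opening $4,084.84; interest $521.58 → $4,606.42; payment $4,606.42; balance $0.00
Total interest: $521.58 + $521.58 + $521.58 + $521.58 = $2,086.32

$2,086.32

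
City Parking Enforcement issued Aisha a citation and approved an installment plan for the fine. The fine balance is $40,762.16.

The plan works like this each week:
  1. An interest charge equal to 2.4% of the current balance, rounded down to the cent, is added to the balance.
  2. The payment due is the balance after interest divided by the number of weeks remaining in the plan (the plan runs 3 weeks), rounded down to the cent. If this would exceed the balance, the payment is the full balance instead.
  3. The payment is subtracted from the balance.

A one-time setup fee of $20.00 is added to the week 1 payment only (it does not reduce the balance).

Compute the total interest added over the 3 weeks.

$1,988.06

Week 1: $40,762.16 +$978.29 interest = $41,740.45; pay $13,913.48 (+ $20.00 fee) → $27,826.97
Week 2: $27,826.97 +$667.84 interest = $28,494.81; pay $14,247.40 → $14,247.41
Week 3: $14,247.41 +$341.93 interest = $14,589.34; pay $14,589.34 → $0.00
Total interest: $978.29 + $667.84 + $341.93 = $1,988.06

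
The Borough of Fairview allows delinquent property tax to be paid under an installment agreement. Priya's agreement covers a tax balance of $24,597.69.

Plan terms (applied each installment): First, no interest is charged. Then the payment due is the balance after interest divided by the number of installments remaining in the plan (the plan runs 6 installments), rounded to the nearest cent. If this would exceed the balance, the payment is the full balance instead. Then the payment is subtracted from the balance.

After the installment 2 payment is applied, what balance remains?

$16,398.46

Installment 1: opening $24,597.69; payment $4,099.62; balance $20,498.07
Installment 2: opening $20,498.07; payment $4,099.61; balance $16,398.46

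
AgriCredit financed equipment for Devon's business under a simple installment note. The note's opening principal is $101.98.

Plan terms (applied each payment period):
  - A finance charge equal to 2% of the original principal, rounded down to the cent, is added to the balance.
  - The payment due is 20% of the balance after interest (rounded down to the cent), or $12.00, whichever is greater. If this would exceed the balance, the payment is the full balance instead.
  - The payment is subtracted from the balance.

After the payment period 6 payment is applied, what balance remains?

Payment period 1: $101.98 +$2.03 interest = $104.01; pay $20.80 → $83.21
Payment period 2: $83.21 +$2.03 interest = $85.24; pay $17.04 → $68.20
Payment period 3: $68.20 +$2.03 interest = $70.23; pay $14.04 → $56.19
Payment period 4: $56.19 +$2.03 interest = $58.22; pay $12.00 → $46.22
Payment period 5: $46.22 +$2.03 interest = $48.25; pay $12.00 → $36.25
Payment period 6: $36.25 +$2.03 interest = $38.28; pay $12.00 → $26.28

$26.28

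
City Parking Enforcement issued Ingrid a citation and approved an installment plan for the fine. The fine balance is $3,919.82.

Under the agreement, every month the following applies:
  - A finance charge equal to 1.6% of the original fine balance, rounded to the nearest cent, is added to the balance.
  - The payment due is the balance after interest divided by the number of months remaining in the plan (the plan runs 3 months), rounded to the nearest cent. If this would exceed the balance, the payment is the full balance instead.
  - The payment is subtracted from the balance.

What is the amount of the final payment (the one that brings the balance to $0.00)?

$1,421.59

Month 1: $3,919.82 +$62.72 interest = $3,982.54; pay $1,327.51 → $2,655.03
Month 2: $2,655.03 +$62.72 interest = $2,717.75; pay $1,358.88 → $1,358.87
Month 3: $1,358.87 +$62.72 interest = $1,421.59; pay $1,421.59 → $0.00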